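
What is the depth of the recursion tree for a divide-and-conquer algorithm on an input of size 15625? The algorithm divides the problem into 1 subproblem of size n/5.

For divide and conquer with division factor 5:

Problem sizes at each level:
Level 0: 15625
Level 1: 3125
Level 2: 625
Level 3: 125
Level 4: 25
Level 5: 5
Level 6: 1

The root is level 0 and the size-1 base case is level 6 (the tree spans levels 0 through 6, i.e. 7 levels counting the root), so the depth is the number of divisions: log_5(15625) = 6

The recursion tree depth is log_5(15625) = 6. At each level, the problem size is divided by 5, so it takes 6 divisions to reduce to a base case of size 1. The algorithm makes 1 recursive call at each level.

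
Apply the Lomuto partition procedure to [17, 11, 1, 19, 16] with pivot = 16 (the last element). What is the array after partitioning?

Lomuto partition with pivot = 16:

Initial array: [17, 11, 1, 19, 16]

arr[0]=17 > 16: no swap
arr[1]=11 <= 16: swap with position 0, array becomes [11, 17, 1, 19, 16]
arr[2]=1 <= 16: swap with position 1, array becomes [11, 1, 17, 19, 16]
arr[3]=19 > 16: no swap

Place pivot at position 2: [11, 1, 16, 19, 17]
Pivot position: 2

After partitioning with pivot 16, the array becomes [11, 1, 16, 19, 17]. The pivot is placed at index 2. All elements to the left of the pivot are <= 16, and all elements to the right are > 16.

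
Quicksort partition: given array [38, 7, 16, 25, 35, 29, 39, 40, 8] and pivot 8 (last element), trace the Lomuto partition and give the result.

Lomuto partition with pivot = 8:

Initial array: [38, 7, 16, 25, 35, 29, 39, 40, 8]

arr[0]=38 > 8: no swap
arr[1]=7 <= 8: swap with position 0, array becomes [7, 38, 16, 25, 35, 29, 39, 40, 8]
arr[2]=16 > 8: no swap
arr[3]=25 > 8: no swap
arr[4]=35 > 8: no swap
arr[5]=29 > 8: no swap
arr[6]=39 > 8: no swap
arr[7]=40 > 8: no swap

Place pivot at position 1: [7, 8, 16, 25, 35, 29, 39, 40, 38]
Pivot position: 1

After partitioning with pivot 8, the array becomes [7, 8, 16, 25, 35, 29, 39, 40, 38]. The pivot is placed at index 1. All elements to the left of the pivot are <= 8, and all elements to the right are > 8.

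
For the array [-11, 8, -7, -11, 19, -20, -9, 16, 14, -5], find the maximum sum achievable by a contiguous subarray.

Using Kadane's algorithm on [-11, 8, -7, -11, 19, -20, -9, 16, 14, -5]:

Scanning through the array:
Position 1 (value 8): max_ending_here = 8, max_so_far = 8
Position 2 (value -7): max_ending_here = 1, max_so_far = 8
Position 3 (value -11): max_ending_here = -10, max_so_far = 8
Position 4 (value 19): max_ending_here = 19, max_so_far = 19
Position 5 (value -20): max_ending_here = -1, max_so_far = 19
Position 6 (value -9): max_ending_here = -9, max_so_far = 19
Position 7 (value 16): max_ending_here = 16, max_so_far = 19
Position 8 (value 14): max_ending_here = 30, max_so_far = 30
Position 9 (value -5): max_ending_here = 25, max_so_far = 30

Maximum subarray: [16, 14]
Maximum sum: 30

The maximum subarray is [16, 14] with sum 30. This subarray runs from index 7 to index 8.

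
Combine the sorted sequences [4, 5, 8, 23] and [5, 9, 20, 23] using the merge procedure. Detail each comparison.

Merging process:

Compare 4 vs 5: take 4 from left. Merged: [4]
Compare 5 vs 5: take 5 from left. Merged: [4, 5]
Compare 8 vs 5: take 5 from right. Merged: [4, 5, 5]
Compare 8 vs 9: take 8 from left. Merged: [4, 5, 5, 8]
Compare 23 vs 9: take 9 from right. Merged: [4, 5, 5, 8, 9]
Compare 23 vs 20: take 20 from right. Merged: [4, 5, 5, 8, 9, 20]
Compare 23 vs 23: take 23 from left. Merged: [4, 5, 5, 8, 9, 20, 23]
Append remaining from right: [23]. Merged: [4, 5, 5, 8, 9, 20, 23, 23]

Final merged array: [4, 5, 5, 8, 9, 20, 23, 23]
Total comparisons: 7

The merged array is [4, 5, 5, 8, 9, 20, 23, 23], requiring 7 comparisons. The merge step runs in O(n) time where n is the total number of elements.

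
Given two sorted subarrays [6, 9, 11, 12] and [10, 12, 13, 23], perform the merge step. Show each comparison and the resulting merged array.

Merging process:

Compare 6 vs 10: take 6 from left. Merged: [6]
Compare 9 vs 10: take 9 from left. Merged: [6, 9]
Compare 11 vs 10: take 10 from right. Merged: [6, 9, 10]
Compare 11 vs 12: take 11 from left. Merged: [6, 9, 10, 11]
Compare 12 vs 12: take 12 from left. Merged: [6, 9, 10, 11, 12]
Append remaining from right: [12, 13, 23]. Merged: [6, 9, 10, 11, 12, 12, 13, 23]

Final merged array: [6, 9, 10, 11, 12, 12, 13, 23]
Total comparisons: 5

The merged array is [6, 9, 10, 11, 12, 12, 13, 23], requiring 5 comparisons. The merge step runs in O(n) time where n is the total number of elements.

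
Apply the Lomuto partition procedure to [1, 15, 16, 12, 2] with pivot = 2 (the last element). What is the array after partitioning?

Lomuto partition with pivot = 2:

Initial array: [1, 15, 16, 12, 2]

arr[0]=1 <= 2: swap with position 0, array becomes [1, 15, 16, 12, 2]
arr[1]=15 > 2: no swap
arr[2]=16 > 2: no swap
arr[3]=12 > 2: no swap

Place pivot at position 1: [1, 2, 16, 12, 15]
Pivot position: 1

After partitioning with pivot 2, the array becomes [1, 2, 16, 12, 15]. The pivot is placed at index 1. All elements to the left of the pivot are <= 2, and all elements to the right are > 2.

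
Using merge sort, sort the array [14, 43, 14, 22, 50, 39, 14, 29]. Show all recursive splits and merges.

Merge sort trace:

Split: [14, 43, 14, 22, 50, 39, 14, 29] -> [14, 43, 14, 22] and [50, 39, 14, 29]
  Split: [14, 43, 14, 22] -> [14, 43] and [14, 22]
    Split: [14, 43] -> [14] and [43]
    Merge: [14] + [43] -> [14, 43]
    Split: [14, 22] -> [14] and [22]
    Merge: [14] + [22] -> [14, 22]
  Merge: [14, 43] + [14, 22] -> [14, 14, 22, 43]
  Split: [50, 39, 14, 29] -> [50, 39] and [14, 29]
    Split: [50, 39] -> [50] and [39]
    Merge: [50] + [39] -> [39, 50]
    Split: [14, 29] -> [14] and [29]
    Merge: [14] + [29] -> [14, 29]
  Merge: [39, 50] + [14, 29] -> [14, 29, 39, 50]
Merge: [14, 14, 22, 43] + [14, 29, 39, 50] -> [14, 14, 14, 22, 29, 39, 43, 50]

Final sorted array: [14, 14, 14, 22, 29, 39, 43, 50]

The merge sort proceeds by recursively splitting the array and merging sorted halves.
After all merges, the sorted array is [14, 14, 14, 22, 29, 39, 43, 50].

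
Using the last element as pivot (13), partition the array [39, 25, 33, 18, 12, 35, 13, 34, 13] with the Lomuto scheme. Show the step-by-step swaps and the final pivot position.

Lomuto partition with pivot = 13:

Initial array: [39, 25, 33, 18, 12, 35, 13, 34, 13]

arr[0]=39 > 13: no swap
arr[1]=25 > 13: no swap
arr[2]=33 > 13: no swap
arr[3]=18 > 13: no swap
arr[4]=12 <= 13: swap with position 0, array becomes [12, 25, 33, 18, 39, 35, 13, 34, 13]
arr[5]=35 > 13: no swap
arr[6]=13 <= 13: swap with position 1, array becomes [12, 13, 33, 18, 39, 35, 25, 34, 13]
arr[7]=34 > 13: no swap

Place pivot at position 2: [12, 13, 13, 18, 39, 35, 25, 34, 33]
Pivot position: 2

After partitioning with pivot 13, the array becomes [12, 13, 13, 18, 39, 35, 25, 34, 33]. The pivot is placed at index 2. All elements to the left of the pivot are <= 13, and all elements to the right are > 13.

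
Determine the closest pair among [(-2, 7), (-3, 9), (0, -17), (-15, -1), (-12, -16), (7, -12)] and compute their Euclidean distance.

Computing all pairwise distances among 6 points:

d((-2, 7), (-3, 9)) = 2.2361 <-- minimum
d((-2, 7), (0, -17)) = 24.0832
d((-2, 7), (-15, -1)) = 15.2643
d((-2, 7), (-12, -16)) = 25.0799
d((-2, 7), (7, -12)) = 21.0238
d((-3, 9), (0, -17)) = 26.1725
d((-3, 9), (-15, -1)) = 15.6205
d((-3, 9), (-12, -16)) = 26.5707
d((-3, 9), (7, -12)) = 23.2594
d((0, -17), (-15, -1)) = 21.9317
d((0, -17), (-12, -16)) = 12.0416
d((0, -17), (7, -12)) = 8.6023
d((-15, -1), (-12, -16)) = 15.2971
d((-15, -1), (7, -12)) = 24.5967
d((-12, -16), (7, -12)) = 19.4165

Closest pair: (-2, 7) and (-3, 9) with distance 2.2361

The closest pair is (-2, 7) and (-3, 9) with Euclidean distance 2.2361. For 6 points, brute-force pairwise comparison is shown above. For large n, the divide-and-conquer algorithm (sort by x, recurse on halves, check the dividing strip) achieves O(n log n).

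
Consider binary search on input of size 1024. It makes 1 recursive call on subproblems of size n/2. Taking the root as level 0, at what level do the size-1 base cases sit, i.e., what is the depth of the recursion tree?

For divide and conquer with division factor 2:

Problem sizes at each level:
Level 0: 1024
Level 1: 512
Level 2: 256
Level 3: 128
Level 4: 64
Level 5: 32
Level 6: 16
Level 7: 8
Level 8: 4
Level 9: 2
Level 10: 1

The root is level 0 and the size-1 base case is level 10 (the tree spans levels 0 through 10, i.e. 11 levels counting the root), so the depth is the number of divisions: log_2(1024) = 10

The recursion tree depth is log_2(1024) = 10. At each level, the problem size is divided by 2, so it takes 10 divisions to reduce to a base case of size 1. The algorithm makes 1 recursive call at each level.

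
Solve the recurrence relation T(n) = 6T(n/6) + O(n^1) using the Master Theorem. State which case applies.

Master Theorem for T(n) = 6T(n/6) + O(n^1):

a = 6, b = 6, c = 1
log_b(a) = log_6(6) = 1.0000

Case 2: c = 1 = log_6(6) = 1.0000
T(n) = O(n^1 log n) = O(n log n)

For T(n) = 6T(n/6) + O(n^1): log_6(6) = 1.0000. This is Case 2 of the Master Theorem (c = log_b(a), equal work at all levels), giving O(n log n).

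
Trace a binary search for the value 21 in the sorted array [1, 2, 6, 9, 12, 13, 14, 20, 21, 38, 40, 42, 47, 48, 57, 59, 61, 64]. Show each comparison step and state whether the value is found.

Binary search for 21 in [1, 2, 6, 9, 12, 13, 14, 20, 21, 38, 40, 42, 47, 48, 57, 59, 61, 64]:

lo=0, hi=17, mid=8, arr[mid]=21 -> Found target at index 8!

Binary search finds 21 at index 8 after 1 comparisons. The search repeatedly halves the search space by comparing with the middle element.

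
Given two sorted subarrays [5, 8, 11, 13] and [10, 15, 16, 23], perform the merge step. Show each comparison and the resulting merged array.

Merging process:

Compare 5 vs 10: take 5 from left. Merged: [5]
Compare 8 vs 10: take 8 from left. Merged: [5, 8]
Compare 11 vs 10: take 10 from right. Merged: [5, 8, 10]
Compare 11 vs 15: take 11 from left. Merged: [5, 8, 10, 11]
Compare 13 vs 15: take 13 from left. Merged: [5, 8, 10, 11, 13]
Append remaining from right: [15, 16, 23]. Merged: [5, 8, 10, 11, 13, 15, 16, 23]

Final merged array: [5, 8, 10, 11, 13, 15, 16, 23]
Total comparisons: 5

The merged array is [5, 8, 10, 11, 13, 15, 16, 23], requiring 5 comparisons. The merge step runs in O(n) time where n is the total number of elements.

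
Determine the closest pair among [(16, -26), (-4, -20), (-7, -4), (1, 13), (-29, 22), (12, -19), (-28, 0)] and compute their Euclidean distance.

Computing all pairwise distances among 7 points:

d((16, -26), (-4, -20)) = 20.8806
d((16, -26), (-7, -4)) = 31.8277
d((16, -26), (1, 13)) = 41.7852
d((16, -26), (-29, 22)) = 65.7951
d((16, -26), (12, -19)) = 8.0623 <-- minimum
d((16, -26), (-28, 0)) = 51.1077
d((-4, -20), (-7, -4)) = 16.2788
d((-4, -20), (1, 13)) = 33.3766
d((-4, -20), (-29, 22)) = 48.8774
d((-4, -20), (12, -19)) = 16.0312
d((-4, -20), (-28, 0)) = 31.241
d((-7, -4), (1, 13)) = 18.7883
d((-7, -4), (-29, 22)) = 34.0588
d((-7, -4), (12, -19)) = 24.2074
d((-7, -4), (-28, 0)) = 21.3776
d((1, 13), (-29, 22)) = 31.3209
d((1, 13), (12, -19)) = 33.8378
d((1, 13), (-28, 0)) = 31.7805
d((-29, 22), (12, -19)) = 57.9828
d((-29, 22), (-28, 0)) = 22.0227
d((12, -19), (-28, 0)) = 44.2832

Closest pair: (16, -26) and (12, -19) with distance 8.0623

The closest pair is (16, -26) and (12, -19) with Euclidean distance 8.0623. For 7 points, brute-force pairwise comparison is shown above. For large n, the divide-and-conquer algorithm (sort by x, recurse on halves, check the dividing strip) achieves O(n log n).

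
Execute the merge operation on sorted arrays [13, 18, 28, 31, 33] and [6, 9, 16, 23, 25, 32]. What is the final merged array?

Merging process:

Compare 13 vs 6: take 6 from right. Merged: [6]
Compare 13 vs 9: take 9 from right. Merged: [6, 9]
Compare 13 vs 16: take 13 from left. Merged: [6, 9, 13]
Compare 18 vs 16: take 16 from right. Merged: [6, 9, 13, 16]
Compare 18 vs 23: take 18 from left. Merged: [6, 9, 13, 16, 18]
Compare 28 vs 23: take 23 from right. Merged: [6, 9, 13, 16, 18, 23]
Compare 28 vs 25: take 25 from right. Merged: [6, 9, 13, 16, 18, 23, 25]
Compare 28 vs 32: take 28 from left. Merged: [6, 9, 13, 16, 18, 23, 25, 28]
Compare 31 vs 32: take 31 from left. Merged: [6, 9, 13, 16, 18, 23, 25, 28, 31]
Compare 33 vs 32: take 32 from right. Merged: [6, 9, 13, 16, 18, 23, 25, 28, 31, 32]
Append remaining from left: [33]. Merged: [6, 9, 13, 16, 18, 23, 25, 28, 31, 32, 33]

Final merged array: [6, 9, 13, 16, 18, 23, 25, 28, 31, 32, 33]
Total comparisons: 10

The merged array is [6, 9, 13, 16, 18, 23, 25, 28, 31, 32, 33], requiring 10 comparisons. The merge step runs in O(n) time where n is the total number of elements.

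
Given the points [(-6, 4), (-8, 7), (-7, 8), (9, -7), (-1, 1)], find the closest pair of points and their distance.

Computing all pairwise distances among 5 points:

d((-6, 4), (-8, 7)) = 3.6056
d((-6, 4), (-7, 8)) = 4.1231
d((-6, 4), (9, -7)) = 18.6011
d((-6, 4), (-1, 1)) = 5.831
d((-8, 7), (-7, 8)) = 1.4142 <-- minimum
d((-8, 7), (9, -7)) = 22.0227
d((-8, 7), (-1, 1)) = 9.2195
d((-7, 8), (9, -7)) = 21.9317
d((-7, 8), (-1, 1)) = 9.2195
d((9, -7), (-1, 1)) = 12.8062

Closest pair: (-8, 7) and (-7, 8) with distance 1.4142

The closest pair is (-8, 7) and (-7, 8) with Euclidean distance 1.4142. For 5 points, brute-force pairwise comparison is shown above. For large n, the divide-and-conquer algorithm (sort by x, recurse on halves, check the dividing strip) achieves O(n log n).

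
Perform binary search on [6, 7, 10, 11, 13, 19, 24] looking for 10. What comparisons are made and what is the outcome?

Binary search for 10 in [6, 7, 10, 11, 13, 19, 24]:

lo=0, hi=6, mid=3, arr[mid]=11 -> 11 > 10, search left half
lo=0, hi=2, mid=1, arr[mid]=7 -> 7 < 10, search right half
lo=2, hi=2, mid=2, arr[mid]=10 -> Found target at index 2!

Binary search finds 10 at index 2 after 3 comparisons. The search repeatedly halves the search space by comparing with the middle element.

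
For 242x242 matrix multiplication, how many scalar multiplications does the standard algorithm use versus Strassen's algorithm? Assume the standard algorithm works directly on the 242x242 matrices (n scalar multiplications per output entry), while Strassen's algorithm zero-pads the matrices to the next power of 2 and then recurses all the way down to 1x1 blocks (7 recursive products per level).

Matrix multiplication for 242x242 matrices:

Strassen's algorithm requires power-of-2 dimensions. Pad 242x242 to 256x256 (next power of 2).

Standard algorithm: 242^3 = 14172488 multiplications
Strassen's algorithm: 7^(log2(256)) = 7^8 = 5764801 multiplications
Savings: 14172488 - 5764801 = 8407687 multiplications

Standard: 14172488 multiplications (242^3). Strassen: 5764801 multiplications (7^8, after padding to 256x256). Strassen reduces 8 recursive multiplications to 7 at each level.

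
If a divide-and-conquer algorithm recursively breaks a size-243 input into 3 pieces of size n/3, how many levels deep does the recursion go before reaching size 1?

For divide and conquer with division factor 3:

Problem sizes at each level:
Level 0: 243
Level 1: 81
Level 2: 27
Level 3: 9
Level 4: 3
Level 5: 1

The root is level 0 and the size-1 base case is level 5 (the tree spans levels 0 through 5, i.e. 6 levels counting the root), so the depth is the number of divisions: log_3(243) = 5

The recursion tree depth is log_3(243) = 5. At each level, the problem size is divided by 3, so it takes 5 divisions to reduce to a base case of size 1. The algorithm makes 3 recursive calls at each level.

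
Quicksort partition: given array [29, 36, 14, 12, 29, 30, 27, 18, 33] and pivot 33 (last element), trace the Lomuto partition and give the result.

Lomuto partition with pivot = 33:

Initial array: [29, 36, 14, 12, 29, 30, 27, 18, 33]

arr[0]=29 <= 33: swap with position 0, array becomes [29, 36, 14, 12, 29, 30, 27, 18, 33]
arr[1]=36 > 33: no swap
arr[2]=14 <= 33: swap with position 1, array becomes [29, 14, 36, 12, 29, 30, 27, 18, 33]
arr[3]=12 <= 33: swap with position 2, array becomes [29, 14, 12, 36, 29, 30, 27, 18, 33]
arr[4]=29 <= 33: swap with position 3, array becomes [29, 14, 12, 29, 36, 30, 27, 18, 33]
arr[5]=30 <= 33: swap with position 4, array becomes [29, 14, 12, 29, 30, 36, 27, 18, 33]
arr[6]=27 <= 33: swap with position 5, array becomes [29, 14, 12, 29, 30, 27, 36, 18, 33]
arr[7]=18 <= 33: swap with position 6, array becomes [29, 14, 12, 29, 30, 27, 18, 36, 33]

Place pivot at position 7: [29, 14, 12, 29, 30, 27, 18, 33, 36]
Pivot position: 7

After partitioning with pivot 33, the array becomes [29, 14, 12, 29, 30, 27, 18, 33, 36]. The pivot is placed at index 7. All elements to the left of the pivot are <= 33, and all elements to the right are > 33.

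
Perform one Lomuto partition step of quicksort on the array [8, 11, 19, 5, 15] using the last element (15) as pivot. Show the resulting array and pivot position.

Lomuto partition with pivot = 15:

Initial array: [8, 11, 19, 5, 15]

arr[0]=8 <= 15: swap with position 0, array becomes [8, 11, 19, 5, 15]
arr[1]=11 <= 15: swap with position 1, array becomes [8, 11, 19, 5, 15]
arr[2]=19 > 15: no swap
arr[3]=5 <= 15: swap with position 2, array becomes [8, 11, 5, 19, 15]

Place pivot at position 3: [8, 11, 5, 15, 19]
Pivot position: 3

After partitioning with pivot 15, the array becomes [8, 11, 5, 15, 19]. The pivot is placed at index 3. All elements to the left of the pivot are <= 15, and all elements to the right are > 15.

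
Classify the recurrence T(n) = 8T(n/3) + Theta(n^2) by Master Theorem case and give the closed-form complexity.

Master Theorem for T(n) = 8T(n/3) + O(n^2):

a = 8, b = 3, c = 2
log_b(a) = log_3(8) = 1.8928

Case 3: c = 2 > log_3(8) = 1.8928
T(n) = O(n^2) = O(n^2)

For T(n) = 8T(n/3) + O(n^2): log_3(8) = 1.8928. This is Case 3 of the Master Theorem (c > log_b(a), work dominated by root), giving O(n^2).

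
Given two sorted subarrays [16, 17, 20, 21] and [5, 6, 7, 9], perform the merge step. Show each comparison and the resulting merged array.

Merging process:

Compare 16 vs 5: take 5 from right. Merged: [5]
Compare 16 vs 6: take 6 from right. Merged: [5, 6]
Compare 16 vs 7: take 7 from right. Merged: [5, 6, 7]
Compare 16 vs 9: take 9 from right. Merged: [5, 6, 7, 9]
Append remaining from left: [16, 17, 20, 21]. Merged: [5, 6, 7, 9, 16, 17, 20, 21]

Final merged array: [5, 6, 7, 9, 16, 17, 20, 21]
Total comparisons: 4

The merged array is [5, 6, 7, 9, 16, 17, 20, 21], requiring 4 comparisons. The merge step runs in O(n) time where n is the total number of elements.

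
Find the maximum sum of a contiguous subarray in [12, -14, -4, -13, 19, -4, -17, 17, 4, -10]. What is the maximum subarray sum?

Using Kadane's algorithm on [12, -14, -4, -13, 19, -4, -17, 17, 4, -10]:

Scanning through the array:
Position 1 (value -14): max_ending_here = -2, max_so_far = 12
Position 2 (value -4): max_ending_here = -4, max_so_far = 12
Position 3 (value -13): max_ending_here = -13, max_so_far = 12
Position 4 (value 19): max_ending_here = 19, max_so_far = 19
Position 5 (value -4): max_ending_here = 15, max_so_far = 19
Position 6 (value -17): max_ending_here = -2, max_so_far = 19
Position 7 (value 17): max_ending_here = 17, max_so_far = 19
Position 8 (value 4): max_ending_here = 21, max_so_far = 21
Position 9 (value -10): max_ending_here = 11, max_so_far = 21

Maximum subarray: [17, 4]
Maximum sum: 21

The maximum subarray is [17, 4] with sum 21. This subarray runs from index 7 to index 8.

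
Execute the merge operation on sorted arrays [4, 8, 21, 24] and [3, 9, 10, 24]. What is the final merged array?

Merging process:

Compare 4 vs 3: take 3 from right. Merged: [3]
Compare 4 vs 9: take 4 from left. Merged: [3, 4]
Compare 8 vs 9: take 8 from left. Merged: [3, 4, 8]
Compare 21 vs 9: take 9 from right. Merged: [3, 4, 8, 9]
Compare 21 vs 10: take 10 from right. Merged: [3, 4, 8, 9, 10]
Compare 21 vs 24: take 21 from left. Merged: [3, 4, 8, 9, 10, 21]
Compare 24 vs 24: take 24 from left. Merged: [3, 4, 8, 9, 10, 21, 24]
Append remaining from right: [24]. Merged: [3, 4, 8, 9, 10, 21, 24, 24]

Final merged array: [3, 4, 8, 9, 10, 21, 24, 24]
Total comparisons: 7

The merged array is [3, 4, 8, 9, 10, 21, 24, 24], requiring 7 comparisons. The merge step runs in O(n) time where n is the total number of elements.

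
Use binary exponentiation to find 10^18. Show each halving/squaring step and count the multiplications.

Computing 10^18 by squaring (build up from 10^1; each line after the first costs one multiplication):

10^1 = 10
10^2 = (10^1)^2 = 10^2 = 100
10^4 = (10^2)^2 = 100^2 = 10000
10^8 = (10^4)^2 = 10000^2 = 100000000
10^9 = 10 * 10^8 = 10 * 100000000 = 1000000000
10^18 = (10^9)^2 = 1000000000^2 = 1000000000000000000

Result: 1000000000000000000
Multiplications needed: 5 (5 lines after 10^1)

10^18 = 1000000000000000000. Using exponentiation by squaring, this requires 5 multiplications. The key idea: if the exponent is even, square the half-power; if odd, multiply by the base once.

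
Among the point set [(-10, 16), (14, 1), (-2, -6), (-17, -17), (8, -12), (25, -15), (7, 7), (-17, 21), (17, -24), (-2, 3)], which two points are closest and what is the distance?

Computing all pairwise distances among 10 points:

d((-10, 16), (14, 1)) = 28.3019
d((-10, 16), (-2, -6)) = 23.4094
d((-10, 16), (-17, -17)) = 33.7343
d((-10, 16), (8, -12)) = 33.2866
d((-10, 16), (25, -15)) = 46.7547
d((-10, 16), (7, 7)) = 19.2354
d((-10, 16), (-17, 21)) = 8.6023 <-- minimum
d((-10, 16), (17, -24)) = 48.2597
d((-10, 16), (-2, 3)) = 15.2643
d((14, 1), (-2, -6)) = 17.4642
d((14, 1), (-17, -17)) = 35.8469
d((14, 1), (8, -12)) = 14.3178
d((14, 1), (25, -15)) = 19.4165
d((14, 1), (7, 7)) = 9.2195
d((14, 1), (-17, 21)) = 36.8917
d((14, 1), (17, -24)) = 25.1794
d((14, 1), (-2, 3)) = 16.1245
d((-2, -6), (-17, -17)) = 18.6011
d((-2, -6), (8, -12)) = 11.6619
d((-2, -6), (25, -15)) = 28.4605
d((-2, -6), (7, 7)) = 15.8114
d((-2, -6), (-17, 21)) = 30.8869
d((-2, -6), (17, -24)) = 26.1725
d((-2, -6), (-2, 3)) = 9.0
d((-17, -17), (8, -12)) = 25.4951
d((-17, -17), (25, -15)) = 42.0476
d((-17, -17), (7, 7)) = 33.9411
d((-17, -17), (-17, 21)) = 38.0
d((-17, -17), (17, -24)) = 34.7131
d((-17, -17), (-2, 3)) = 25.0
d((8, -12), (25, -15)) = 17.2627
d((8, -12), (7, 7)) = 19.0263
d((8, -12), (-17, 21)) = 41.4005
d((8, -12), (17, -24)) = 15.0
d((8, -12), (-2, 3)) = 18.0278
d((25, -15), (7, 7)) = 28.4253
d((25, -15), (-17, 21)) = 55.3173
d((25, -15), (17, -24)) = 12.0416
d((25, -15), (-2, 3)) = 32.45
d((7, 7), (-17, 21)) = 27.7849
d((7, 7), (17, -24)) = 32.573
d((7, 7), (-2, 3)) = 9.8489
d((-17, 21), (17, -24)) = 56.4004
d((-17, 21), (-2, 3)) = 23.4307
d((17, -24), (-2, 3)) = 33.0151

Closest pair: (-10, 16) and (-17, 21) with distance 8.6023

The closest pair is (-10, 16) and (-17, 21) with Euclidean distance 8.6023. For 10 points, brute-force pairwise comparison is shown above. For large n, the divide-and-conquer algorithm (sort by x, recurse on halves, check the dividing strip) achieves O(n log n).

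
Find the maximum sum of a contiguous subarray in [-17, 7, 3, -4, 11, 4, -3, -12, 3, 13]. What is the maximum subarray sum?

Using Kadane's algorithm on [-17, 7, 3, -4, 11, 4, -3, -12, 3, 13]:

Scanning through the array:
Position 1 (value 7): max_ending_here = 7, max_so_far = 7
Position 2 (value 3): max_ending_here = 10, max_so_far = 10
Position 3 (value -4): max_ending_here = 6, max_so_far = 10
Position 4 (value 11): max_ending_here = 17, max_so_far = 17
Position 5 (value 4): max_ending_here = 21, max_so_far = 21
Position 6 (value -3): max_ending_here = 18, max_so_far = 21
Position 7 (value -12): max_ending_here = 6, max_so_far = 21
Position 8 (value 3): max_ending_here = 9, max_so_far = 21
Position 9 (value 13): max_ending_here = 22, max_so_far = 22

Maximum subarray: [7, 3, -4, 11, 4, -3, -12, 3, 13]
Maximum sum: 22

The maximum subarray is [7, 3, -4, 11, 4, -3, -12, 3, 13] with sum 22. This subarray runs from index 1 to index 9.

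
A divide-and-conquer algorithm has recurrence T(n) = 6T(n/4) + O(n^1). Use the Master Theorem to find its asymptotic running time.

Master Theorem for T(n) = 6T(n/4) + O(n^1):

a = 6, b = 4, c = 1
log_b(a) = log_4(6) = 1.2925

Case 1: c = 1 < log_4(6) = 1.2925
T(n) = O(n^(log_4 6))

For T(n) = 6T(n/4) + O(n^1): log_4(6) = 1.2925. This is Case 1 of the Master Theorem (c < log_b(a), work dominated by leaves), giving O(n^(log_4 6)).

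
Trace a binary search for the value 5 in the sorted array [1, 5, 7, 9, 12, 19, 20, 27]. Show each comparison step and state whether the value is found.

Binary search for 5 in [1, 5, 7, 9, 12, 19, 20, 27]:

lo=0, hi=7, mid=3, arr[mid]=9 -> 9 > 5, search left half
lo=0, hi=2, mid=1, arr[mid]=5 -> Found target at index 1!

Binary search finds 5 at index 1 after 2 comparisons. The search repeatedly halves the search space by comparing with the middle element.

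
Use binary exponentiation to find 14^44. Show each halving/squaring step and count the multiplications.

Computing 14^44 by squaring (build up from 14^1; each line after the first costs one multiplication):

14^1 = 14
14^2 = (14^1)^2 = 14^2 = 196
14^4 = (14^2)^2 = 196^2 = 38416
14^5 = 14 * 14^4 = 14 * 38416 = 537824
14^10 = (14^5)^2 = 537824^2 = 289254654976
14^11 = 14 * 14^10 = 14 * 289254654976 = 4049565169664
14^22 = (14^11)^2 = 4049565169664^2 = 16398978063355821105872896
14^44 = (14^22)^2 = 16398978063355821105872896^2 = 268926481522425436988250652599945506664302107426816

Result: 268926481522425436988250652599945506664302107426816
Multiplications needed: 7 (7 lines after 14^1)

14^44 = 268926481522425436988250652599945506664302107426816. Using exponentiation by squaring, this requires 7 multiplications. The key idea: if the exponent is even, square the half-power; if odd, multiply by the base once.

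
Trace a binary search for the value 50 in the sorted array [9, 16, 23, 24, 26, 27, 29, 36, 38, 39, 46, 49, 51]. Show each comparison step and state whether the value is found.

Binary search for 50 in [9, 16, 23, 24, 26, 27, 29, 36, 38, 39, 46, 49, 51]:

lo=0, hi=12, mid=6, arr[mid]=29 -> 29 < 50, search right half
lo=7, hi=12, mid=9, arr[mid]=39 -> 39 < 50, search right half
lo=10, hi=12, mid=11, arr[mid]=49 -> 49 < 50, search right half
lo=12, hi=12, mid=12, arr[mid]=51 -> 51 > 50, search left half
lo=12 > hi=11, target 50 not found

Binary search determines that 50 is not in the array after 4 comparisons. The search space was exhausted without finding the target.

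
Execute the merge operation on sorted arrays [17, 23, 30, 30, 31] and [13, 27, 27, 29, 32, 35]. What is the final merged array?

Merging process:

Compare 17 vs 13: take 13 from right. Merged: [13]
Compare 17 vs 27: take 17 from left. Merged: [13, 17]
Compare 23 vs 27: take 23 from left. Merged: [13, 17, 23]
Compare 30 vs 27: take 27 from right. Merged: [13, 17, 23, 27]
Compare 30 vs 27: take 27 from right. Merged: [13, 17, 23, 27, 27]
Compare 30 vs 29: take 29 from right. Merged: [13, 17, 23, 27, 27, 29]
Compare 30 vs 32: take 30 from left. Merged: [13, 17, 23, 27, 27, 29, 30]
Compare 30 vs 32: take 30 from left. Merged: [13, 17, 23, 27, 27, 29, 30, 30]
Compare 31 vs 32: take 31 from left. Merged: [13, 17, 23, 27, 27, 29, 30, 30, 31]
Append remaining from right: [32, 35]. Merged: [13, 17, 23, 27, 27, 29, 30, 30, 31, 32, 35]

Final merged array: [13, 17, 23, 27, 27, 29, 30, 30, 31, 32, 35]
Total comparisons: 9

The merged array is [13, 17, 23, 27, 27, 29, 30, 30, 31, 32, 35], requiring 9 comparisons. The merge step runs in O(n) time where n is the total number of elements.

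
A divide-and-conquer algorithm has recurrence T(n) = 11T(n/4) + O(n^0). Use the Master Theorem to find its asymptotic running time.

Master Theorem for T(n) = 11T(n/4) + O(n^0):

a = 11, b = 4, c = 0
log_b(a) = log_4(11) = 1.7297

Case 1: c = 0 < log_4(11) = 1.7297
T(n) = O(n^(log_4 11))

For T(n) = 11T(n/4) + O(n^0): log_4(11) = 1.7297. This is Case 1 of the Master Theorem (c < log_b(a), work dominated by leaves), giving O(n^(log_4 11)).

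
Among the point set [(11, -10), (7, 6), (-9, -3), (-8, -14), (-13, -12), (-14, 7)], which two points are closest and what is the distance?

Computing all pairwise distances among 6 points:

d((11, -10), (7, 6)) = 16.4924
d((11, -10), (-9, -3)) = 21.1896
d((11, -10), (-8, -14)) = 19.4165
d((11, -10), (-13, -12)) = 24.0832
d((11, -10), (-14, 7)) = 30.2324
d((7, 6), (-9, -3)) = 18.3576
d((7, 6), (-8, -14)) = 25.0
d((7, 6), (-13, -12)) = 26.9072
d((7, 6), (-14, 7)) = 21.0238
d((-9, -3), (-8, -14)) = 11.0454
d((-9, -3), (-13, -12)) = 9.8489
d((-9, -3), (-14, 7)) = 11.1803
d((-8, -14), (-13, -12)) = 5.3852 <-- minimum
d((-8, -14), (-14, 7)) = 21.8403
d((-13, -12), (-14, 7)) = 19.0263

Closest pair: (-8, -14) and (-13, -12) with distance 5.3852

The closest pair is (-8, -14) and (-13, -12) with Euclidean distance 5.3852. For 6 points, brute-force pairwise comparison is shown above. For large n, the divide-and-conquer algorithm (sort by x, recurse on halves, check the dividing strip) achieves O(n log n).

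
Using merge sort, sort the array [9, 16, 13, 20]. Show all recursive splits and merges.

Merge sort trace:

Split: [9, 16, 13, 20] -> [9, 16] and [13, 20]
  Split: [9, 16] -> [9] and [16]
  Merge: [9] + [16] -> [9, 16]
  Split: [13, 20] -> [13] and [20]
  Merge: [13] + [20] -> [13, 20]
Merge: [9, 16] + [13, 20] -> [9, 13, 16, 20]

Final sorted array: [9, 13, 16, 20]

The merge sort proceeds by recursively splitting the array and merging sorted halves.
After all merges, the sorted array is [9, 13, 16, 20].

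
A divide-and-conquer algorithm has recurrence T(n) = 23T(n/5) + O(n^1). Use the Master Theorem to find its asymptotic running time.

Master Theorem for T(n) = 23T(n/5) + O(n^1):

a = 23, b = 5, c = 1
log_b(a) = log_5(23) = 1.9482

Case 1: c = 1 < log_5(23) = 1.9482
T(n) = O(n^(log_5 23))

For T(n) = 23T(n/5) + O(n^1): log_5(23) = 1.9482. This is Case 1 of the Master Theorem (c < log_b(a), work dominated by leaves), giving O(n^(log_5 23)).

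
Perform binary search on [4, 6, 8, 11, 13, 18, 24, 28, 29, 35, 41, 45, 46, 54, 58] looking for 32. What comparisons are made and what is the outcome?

Binary search for 32 in [4, 6, 8, 11, 13, 18, 24, 28, 29, 35, 41, 45, 46, 54, 58]:

lo=0, hi=14, mid=7, arr[mid]=28 -> 28 < 32, search right half
lo=8, hi=14, mid=11, arr[mid]=45 -> 45 > 32, search left half
lo=8, hi=10, mid=9, arr[mid]=35 -> 35 > 32, search left half
lo=8, hi=8, mid=8, arr[mid]=29 -> 29 < 32, search right half
lo=9 > hi=8, target 32 not found

Binary search determines that 32 is not in the array after 4 comparisons. The search space was exhausted without finding the target.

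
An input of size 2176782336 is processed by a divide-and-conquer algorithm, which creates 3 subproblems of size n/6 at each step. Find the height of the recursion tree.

For divide and conquer with division factor 6:

Problem sizes at each level:
Level 0: 2176782336
Level 1: 362797056
Level 2: 60466176
Level 3: 10077696
Level 4: 1679616
Level 5: 279936
Level 6: 46656
Level 7: 7776
Level 8: 1296
Level 9: 216
Level 10: 36
Level 11: 6
Level 12: 1

The root is level 0 and the size-1 base case is level 12 (the tree spans levels 0 through 12, i.e. 13 levels counting the root), so the depth is the number of divisions: log_6(2176782336) = 12

The recursion tree depth is log_6(2176782336) = 12. At each level, the problem size is divided by 6, so it takes 12 divisions to reduce to a base case of size 1. The algorithm makes 3 recursive calls at each level.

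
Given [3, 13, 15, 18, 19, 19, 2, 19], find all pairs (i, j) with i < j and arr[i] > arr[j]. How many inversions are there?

Finding inversions in [3, 13, 15, 18, 19, 19, 2, 19]:

(0, 6): arr[0]=3 > arr[6]=2
(1, 6): arr[1]=13 > arr[6]=2
(2, 6): arr[2]=15 > arr[6]=2
(3, 6): arr[3]=18 > arr[6]=2
(4, 6): arr[4]=19 > arr[6]=2
(5, 6): arr[5]=19 > arr[6]=2

Total inversions: 6

The array has 6 inversion(s): (0,6), (1,6), (2,6), (3,6), (4,6), (5,6). Each pair (i,j) satisfies i < j and arr[i] > arr[j].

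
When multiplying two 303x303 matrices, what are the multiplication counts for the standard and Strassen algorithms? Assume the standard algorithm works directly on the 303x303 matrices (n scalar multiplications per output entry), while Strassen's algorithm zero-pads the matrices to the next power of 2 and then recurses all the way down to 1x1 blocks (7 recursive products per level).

Matrix multiplication for 303x303 matrices:

Strassen's algorithm requires power-of-2 dimensions. Pad 303x303 to 512x512 (next power of 2).

Standard algorithm: 303^3 = 27818127 multiplications
Strassen's algorithm: 7^(log2(512)) = 7^9 = 40353607 multiplications
Difference: 27818127 - 40353607 = -12535480 (Strassen uses MORE here due to padding overhead — for small or just-over-power-of-2 n, padding can outweigh the per-level savings)

Standard: 27818127 multiplications (303^3). Strassen: 40353607 multiplications (7^9, after padding to 512x512). Strassen reduces 8 recursive multiplications to 7 at each level.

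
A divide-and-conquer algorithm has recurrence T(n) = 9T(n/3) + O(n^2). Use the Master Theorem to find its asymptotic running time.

Master Theorem for T(n) = 9T(n/3) + O(n^2):

a = 9, b = 3, c = 2
log_b(a) = log_3(9) = 2.0000

Case 2: c = 2 = log_3(9) = 2.0000
T(n) = O(n^2 log n) = O(n^2 log n)

For T(n) = 9T(n/3) + O(n^2): log_3(9) = 2.0000. This is Case 2 of the Master Theorem (c = log_b(a), equal work at all levels), giving O(n^2 log n).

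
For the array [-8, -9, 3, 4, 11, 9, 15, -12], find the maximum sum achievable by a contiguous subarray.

Using Kadane's algorithm on [-8, -9, 3, 4, 11, 9, 15, -12]:

Scanning through the array:
Position 1 (value -9): max_ending_here = -9, max_so_far = -8
Position 2 (value 3): max_ending_here = 3, max_so_far = 3
Position 3 (value 4): max_ending_here = 7, max_so_far = 7
Position 4 (value 11): max_ending_here = 18, max_so_far = 18
Position 5 (value 9): max_ending_here = 27, max_so_far = 27
Position 6 (value 15): max_ending_here = 42, max_so_far = 42
Position 7 (value -12): max_ending_here = 30, max_so_far = 42

Maximum subarray: [3, 4, 11, 9, 15]
Maximum sum: 42

The maximum subarray is [3, 4, 11, 9, 15] with sum 42. This subarray runs from index 2 to index 6.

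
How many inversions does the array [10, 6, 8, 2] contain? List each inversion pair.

Finding inversions in [10, 6, 8, 2]:

(0, 1): arr[0]=10 > arr[1]=6
(0, 2): arr[0]=10 > arr[2]=8
(0, 3): arr[0]=10 > arr[3]=2
(1, 3): arr[1]=6 > arr[3]=2
(2, 3): arr[2]=8 > arr[3]=2

Total inversions: 5

The array has 5 inversion(s): (0,1), (0,2), (0,3), (1,3), (2,3). Each pair (i,j) satisfies i < j and arr[i] > arr[j].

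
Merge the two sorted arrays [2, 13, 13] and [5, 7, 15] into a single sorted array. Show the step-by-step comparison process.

Merging process:

Compare 2 vs 5: take 2 from left. Merged: [2]
Compare 13 vs 5: take 5 from right. Merged: [2, 5]
Compare 13 vs 7: take 7 from right. Merged: [2, 5, 7]
Compare 13 vs 15: take 13 from left. Merged: [2, 5, 7, 13]
Compare 13 vs 15: take 13 from left. Merged: [2, 5, 7, 13, 13]
Append remaining from right: [15]. Merged: [2, 5, 7, 13, 13, 15]

Final merged array: [2, 5, 7, 13, 13, 15]
Total comparisons: 5

The merged array is [2, 5, 7, 13, 13, 15], requiring 5 comparisons. The merge step runs in O(n) time where n is the total number of elements.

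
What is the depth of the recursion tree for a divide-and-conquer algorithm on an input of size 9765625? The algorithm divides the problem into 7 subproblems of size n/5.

For divide and conquer with division factor 5:

Problem sizes at each level:
Level 0: 9765625
Level 1: 1953125
Level 2: 390625
Level 3: 78125
Level 4: 15625
Level 5: 3125
Level 6: 625
Level 7: 125
Level 8: 25
Level 9: 5
Level 10: 1

The root is level 0 and the size-1 base case is level 10 (the tree spans levels 0 through 10, i.e. 11 levels counting the root), so the depth is the number of divisions: log_5(9765625) = 10

The recursion tree depth is log_5(9765625) = 10. At each level, the problem size is divided by 5, so it takes 10 divisions to reduce to a base case of size 1. The algorithm makes 7 recursive calls at each level.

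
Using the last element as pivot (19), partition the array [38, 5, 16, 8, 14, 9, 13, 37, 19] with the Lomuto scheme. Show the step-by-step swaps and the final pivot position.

Lomuto partition with pivot = 19:

Initial array: [38, 5, 16, 8, 14, 9, 13, 37, 19]

arr[0]=38 > 19: no swap
arr[1]=5 <= 19: swap with position 0, array becomes [5, 38, 16, 8, 14, 9, 13, 37, 19]
arr[2]=16 <= 19: swap with position 1, array becomes [5, 16, 38, 8, 14, 9, 13, 37, 19]
arr[3]=8 <= 19: swap with position 2, array becomes [5, 16, 8, 38, 14, 9, 13, 37, 19]
arr[4]=14 <= 19: swap with position 3, array becomes [5, 16, 8, 14, 38, 9, 13, 37, 19]
arr[5]=9 <= 19: swap with position 4, array becomes [5, 16, 8, 14, 9, 38, 13, 37, 19]
arr[6]=13 <= 19: swap with position 5, array becomes [5, 16, 8, 14, 9, 13, 38, 37, 19]
arr[7]=37 > 19: no swap

Place pivot at position 6: [5, 16, 8, 14, 9, 13, 19, 37, 38]
Pivot position: 6

After partitioning with pivot 19, the array becomes [5, 16, 8, 14, 9, 13, 19, 37, 38]. The pivot is placed at index 6. All elements to the left of the pivot are <= 19, and all elements to the right are > 19.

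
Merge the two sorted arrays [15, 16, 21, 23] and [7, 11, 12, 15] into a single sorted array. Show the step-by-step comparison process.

Merging process:

Compare 15 vs 7: take 7 from right. Merged: [7]
Compare 15 vs 11: take 11 from right. Merged: [7, 11]
Compare 15 vs 12: take 12 from right. Merged: [7, 11, 12]
Compare 15 vs 15: take 15 from left. Merged: [7, 11, 12, 15]
Compare 16 vs 15: take 15 from right. Merged: [7, 11, 12, 15, 15]
Append remaining from left: [16, 21, 23]. Merged: [7, 11, 12, 15, 15, 16, 21, 23]

Final merged array: [7, 11, 12, 15, 15, 16, 21, 23]
Total comparisons: 5

The merged array is [7, 11, 12, 15, 15, 16, 21, 23], requiring 5 comparisons. The merge step runs in O(n) time where n is the total number of elements.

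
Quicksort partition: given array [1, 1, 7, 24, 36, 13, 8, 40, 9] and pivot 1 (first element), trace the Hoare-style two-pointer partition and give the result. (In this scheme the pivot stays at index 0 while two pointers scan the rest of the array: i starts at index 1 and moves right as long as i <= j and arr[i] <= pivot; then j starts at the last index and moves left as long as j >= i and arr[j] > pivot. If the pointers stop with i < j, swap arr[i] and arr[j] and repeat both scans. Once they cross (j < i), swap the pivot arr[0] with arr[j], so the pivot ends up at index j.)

Hoare-style two-pointer partition with pivot = 1:

Initial array: [1, 1, 7, 24, 36, 13, 8, 40, 9]

Pointers start at i = 1, j = 8.
i ends at 2, j ends at 1: the pointers have crossed (j < i), so scanning stops.

Swap pivot arr[0] with arr[1] to place pivot at position 1: [1, 1, 7, 24, 36, 13, 8, 40, 9]
Pivot position: 1

After partitioning with pivot 1, the array becomes [1, 1, 7, 24, 36, 13, 8, 40, 9]. The pivot is placed at index 1. All elements to the left of the pivot are <= 1, and all elements to the right are > 1.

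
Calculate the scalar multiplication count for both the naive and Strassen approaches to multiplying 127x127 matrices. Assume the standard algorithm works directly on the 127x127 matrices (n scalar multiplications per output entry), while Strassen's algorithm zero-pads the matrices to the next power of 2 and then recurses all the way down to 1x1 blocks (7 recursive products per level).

Matrix multiplication for 127x127 matrices:

Strassen's algorithm requires power-of-2 dimensions. Pad 127x127 to 128x128 (next power of 2).

Standard algorithm: 127^3 = 2048383 multiplications
Strassen's algorithm: 7^(log2(128)) = 7^7 = 823543 multiplications
Savings: 2048383 - 823543 = 1224840 multiplications

Standard: 2048383 multiplications (127^3). Strassen: 823543 multiplications (7^7, after padding to 128x128). Strassen reduces 8 recursive multiplications to 7 at each level.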